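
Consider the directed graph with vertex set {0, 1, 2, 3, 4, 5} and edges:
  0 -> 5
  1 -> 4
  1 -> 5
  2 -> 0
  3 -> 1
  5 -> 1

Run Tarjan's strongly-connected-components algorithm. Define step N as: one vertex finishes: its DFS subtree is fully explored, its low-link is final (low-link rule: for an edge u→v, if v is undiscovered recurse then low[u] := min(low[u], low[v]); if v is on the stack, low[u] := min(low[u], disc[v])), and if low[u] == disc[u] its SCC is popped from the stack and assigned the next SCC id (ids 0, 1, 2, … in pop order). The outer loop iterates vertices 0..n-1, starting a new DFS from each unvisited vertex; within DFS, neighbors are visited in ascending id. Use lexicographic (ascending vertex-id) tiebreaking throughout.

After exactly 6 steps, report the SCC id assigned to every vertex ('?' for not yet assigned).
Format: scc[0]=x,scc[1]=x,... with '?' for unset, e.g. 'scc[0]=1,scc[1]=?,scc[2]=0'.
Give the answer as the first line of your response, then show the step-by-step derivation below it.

scc[0]=2,scc[1]=1,scc[2]=3,scc[3]=4,scc[4]=0,scc[5]=1

step 1: low=(low[0]=0,low[1]=2,low[2]=?,low[3]=?,low[4]=3,low[5]=1); scc=(scc[0]=?,scc[1]=?,scc[2]=?,scc[3]=?,scc[4]=0,scc[5]=?)
step 2: low=(low[0]=0,low[1]=1,low[2]=?,low[3]=?,low[4]=3,low[5]=1); scc=(scc[0]=?,scc[1]=?,scc[2]=?,scc[3]=?,scc[4]=0,scc[5]=?)
step 3: low=(low[0]=0,low[1]=1,low[2]=?,low[3]=?,low[4]=3,low[5]=1); scc=(scc[0]=?,scc[1]=1,scc[2]=?,scc[3]=?,scc[4]=0,scc[5]=1)
step 4: low=(low[0]=0,low[1]=1,low[2]=?,low[3]=?,low[4]=3,low[5]=1); scc=(scc[0]=2,scc[1]=1,scc[2]=?,scc[3]=?,scc[4]=0,scc[5]=1)
step 5: low=(low[0]=0,low[1]=1,low[2]=4,low[3]=?,low[4]=3,low[5]=1); scc=(scc[0]=2,scc[1]=1,scc[2]=3,scc[3]=?,scc[4]=0,scc[5]=1)
step 6: low=(low[0]=0,low[1]=1,low[2]=4,low[3]=5,low[4]=3,low[5]=1); scc=(scc[0]=2,scc[1]=1,scc[2]=3,scc[3]=4,scc[4]=0,scc[5]=1)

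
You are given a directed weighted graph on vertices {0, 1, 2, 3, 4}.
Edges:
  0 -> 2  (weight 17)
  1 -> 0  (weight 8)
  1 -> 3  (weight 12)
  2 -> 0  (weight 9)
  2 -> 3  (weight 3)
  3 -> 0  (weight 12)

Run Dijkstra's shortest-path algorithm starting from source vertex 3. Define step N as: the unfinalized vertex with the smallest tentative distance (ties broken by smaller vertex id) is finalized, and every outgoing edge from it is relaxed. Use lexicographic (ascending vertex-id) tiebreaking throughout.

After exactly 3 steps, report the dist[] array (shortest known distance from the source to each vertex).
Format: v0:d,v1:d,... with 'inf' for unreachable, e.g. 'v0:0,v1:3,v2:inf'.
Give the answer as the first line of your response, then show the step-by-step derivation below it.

v0:12,v1:inf,v2:29,v3:0,v4:inf

step 1: dist = v0:12,v1:inf,v2:inf,v3:0,v4:inf
step 2: dist = v0:12,v1:inf,v2:29,v3:0,v4:inf
step 3: dist = v0:12,v1:inf,v2:29,v3:0,v4:inf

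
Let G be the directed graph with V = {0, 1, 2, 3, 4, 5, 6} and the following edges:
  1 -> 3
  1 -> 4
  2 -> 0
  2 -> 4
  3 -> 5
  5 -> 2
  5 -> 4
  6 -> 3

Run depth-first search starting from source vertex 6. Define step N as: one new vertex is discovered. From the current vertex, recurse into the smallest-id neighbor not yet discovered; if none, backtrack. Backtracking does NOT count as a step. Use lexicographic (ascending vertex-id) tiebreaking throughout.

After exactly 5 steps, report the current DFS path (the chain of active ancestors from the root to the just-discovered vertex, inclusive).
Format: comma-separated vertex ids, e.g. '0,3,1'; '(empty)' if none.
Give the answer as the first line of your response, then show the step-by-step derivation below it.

6,3,5,2,0

step 1: discover 6; path=6; order=6
step 2: discover 3; path=6>3; order=6,3
step 3: discover 5; path=6>3>5; order=6,3,5
step 4: discover 2; path=6>3>5>2; order=6,3,5,2
step 5: discover 0; path=6>3>5>2>0; order=6,3,5,2,0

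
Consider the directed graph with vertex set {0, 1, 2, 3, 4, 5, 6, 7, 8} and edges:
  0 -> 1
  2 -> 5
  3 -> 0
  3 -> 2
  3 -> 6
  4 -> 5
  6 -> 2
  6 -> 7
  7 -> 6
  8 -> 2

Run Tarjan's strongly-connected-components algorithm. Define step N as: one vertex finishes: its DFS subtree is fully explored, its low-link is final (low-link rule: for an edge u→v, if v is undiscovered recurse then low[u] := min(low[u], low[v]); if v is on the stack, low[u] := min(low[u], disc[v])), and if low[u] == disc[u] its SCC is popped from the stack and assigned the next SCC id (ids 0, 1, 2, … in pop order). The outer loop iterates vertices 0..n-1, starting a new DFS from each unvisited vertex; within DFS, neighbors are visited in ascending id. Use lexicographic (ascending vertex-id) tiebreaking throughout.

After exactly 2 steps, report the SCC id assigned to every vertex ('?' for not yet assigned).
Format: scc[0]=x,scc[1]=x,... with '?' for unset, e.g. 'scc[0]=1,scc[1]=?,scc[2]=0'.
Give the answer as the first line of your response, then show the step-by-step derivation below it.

scc[0]=1,scc[1]=0,scc[2]=?,scc[3]=?,scc[4]=?,scc[5]=?,scc[6]=?,scc[7]=?,scc[8]=?

step 1: low=(low[0]=0,low[1]=1,low[2]=?,low[3]=?,low[4]=?,low[5]=?,low[6]=?,low[7]=?,low[8]=?); scc=(scc[0]=?,scc[1]=0,scc[2]=?,scc[3]=?,scc[4]=?,scc[5]=?,scc[6]=?,scc[7]=?,scc[8]=?)
step 2: low=(low[0]=0,low[1]=1,low[2]=?,low[3]=?,low[4]=?,low[5]=?,low[6]=?,low[7]=?,low[8]=?); scc=(scc[0]=1,scc[1]=0,scc[2]=?,scc[3]=?,scc[4]=?,scc[5]=?,scc[6]=?,scc[7]=?,scc[8]=?)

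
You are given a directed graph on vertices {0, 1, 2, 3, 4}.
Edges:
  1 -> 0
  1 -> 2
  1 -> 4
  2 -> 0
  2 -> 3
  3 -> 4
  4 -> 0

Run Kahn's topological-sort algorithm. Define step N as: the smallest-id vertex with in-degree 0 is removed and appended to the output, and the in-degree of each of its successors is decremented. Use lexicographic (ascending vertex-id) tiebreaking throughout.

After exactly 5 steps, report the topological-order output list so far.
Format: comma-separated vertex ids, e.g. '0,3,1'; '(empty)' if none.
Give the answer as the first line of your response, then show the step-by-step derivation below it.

1,2,3,4,0

step 1: output 1; order=[1]; indeg=(2,0,0,1,1)
step 2: output 2; order=[1,2]; indeg=(1,0,0,0,1)
step 3: output 3; order=[1,2,3]; indeg=(1,0,0,0,0)
step 4: output 4; order=[1,2,3,4]; indeg=(0,0,0,0,0)
step 5: output 0; order=[1,2,3,4,0]; indeg=(0,0,0,0,0)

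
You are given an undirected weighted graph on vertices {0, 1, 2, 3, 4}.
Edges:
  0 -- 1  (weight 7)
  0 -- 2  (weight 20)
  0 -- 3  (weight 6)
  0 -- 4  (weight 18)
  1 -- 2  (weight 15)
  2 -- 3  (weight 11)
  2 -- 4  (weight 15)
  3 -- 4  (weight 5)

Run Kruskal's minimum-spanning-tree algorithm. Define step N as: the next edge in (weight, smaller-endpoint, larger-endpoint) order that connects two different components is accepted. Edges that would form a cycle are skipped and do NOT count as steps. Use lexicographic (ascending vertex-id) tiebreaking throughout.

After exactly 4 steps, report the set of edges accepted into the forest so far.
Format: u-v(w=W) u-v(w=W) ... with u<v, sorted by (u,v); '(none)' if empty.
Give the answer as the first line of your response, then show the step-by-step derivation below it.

0-1(w=7) 0-3(w=6) 2-3(w=11) 3-4(w=5)

step 1: add edge 3-4 (w=5); MST = {3-4(w=5)}
step 2: add edge 0-3 (w=6); MST = {0-3(w=6) 3-4(w=5)}
step 3: add edge 0-1 (w=7); MST = {0-1(w=7) 0-3(w=6) 3-4(w=5)}
step 4: add edge 2-3 (w=11); MST = {0-1(w=7) 0-3(w=6) 2-3(w=11) 3-4(w=5)}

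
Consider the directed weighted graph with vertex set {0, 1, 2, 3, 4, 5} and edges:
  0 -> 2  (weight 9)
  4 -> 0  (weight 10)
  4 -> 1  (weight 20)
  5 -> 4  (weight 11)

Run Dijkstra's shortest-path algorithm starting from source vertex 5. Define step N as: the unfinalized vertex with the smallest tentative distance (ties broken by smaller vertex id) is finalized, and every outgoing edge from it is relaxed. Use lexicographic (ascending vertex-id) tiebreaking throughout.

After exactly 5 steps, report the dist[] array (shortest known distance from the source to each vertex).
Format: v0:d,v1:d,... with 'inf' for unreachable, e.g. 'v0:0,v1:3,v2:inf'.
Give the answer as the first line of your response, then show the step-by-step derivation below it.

v0:21,v1:31,v2:30,v3:inf,v4:11,v5:0

step 1: dist = v0:inf,v1:inf,v2:inf,v3:inf,v4:11,v5:0
step 2: dist = v0:21,v1:31,v2:inf,v3:inf,v4:11,v5:0
step 3: dist = v0:21,v1:31,v2:30,v3:inf,v4:11,v5:0
step 4: dist = v0:21,v1:31,v2:30,v3:inf,v4:11,v5:0
step 5: dist = v0:21,v1:31,v2:30,v3:inf,v4:11,v5:0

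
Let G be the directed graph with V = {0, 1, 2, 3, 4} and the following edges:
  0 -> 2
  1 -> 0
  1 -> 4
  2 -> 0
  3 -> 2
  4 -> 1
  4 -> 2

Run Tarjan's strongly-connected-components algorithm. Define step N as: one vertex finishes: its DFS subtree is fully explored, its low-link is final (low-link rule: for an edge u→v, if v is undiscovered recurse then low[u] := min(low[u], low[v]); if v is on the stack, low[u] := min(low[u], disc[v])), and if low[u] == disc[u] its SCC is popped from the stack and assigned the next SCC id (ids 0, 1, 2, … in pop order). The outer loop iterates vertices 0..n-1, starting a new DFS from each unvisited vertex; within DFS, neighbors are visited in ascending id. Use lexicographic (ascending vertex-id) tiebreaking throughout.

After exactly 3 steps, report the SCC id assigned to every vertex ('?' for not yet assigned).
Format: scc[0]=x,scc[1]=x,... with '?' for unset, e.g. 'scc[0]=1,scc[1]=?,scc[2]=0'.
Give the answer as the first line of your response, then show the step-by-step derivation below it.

scc[0]=0,scc[1]=?,scc[2]=0,scc[3]=?,scc[4]=?

step 1: low=(low[0]=0,low[1]=?,low[2]=0,low[3]=?,low[4]=?); scc=(scc[0]=?,scc[1]=?,scc[2]=?,scc[3]=?,scc[4]=?)
step 2: low=(low[0]=0,low[1]=?,low[2]=0,low[3]=?,low[4]=?); scc=(scc[0]=0,scc[1]=?,scc[2]=0,scc[3]=?,scc[4]=?)
step 3: low=(low[0]=0,low[1]=2,low[2]=0,low[3]=?,low[4]=2); scc=(scc[0]=0,scc[1]=?,scc[2]=0,scc[3]=?,scc[4]=?)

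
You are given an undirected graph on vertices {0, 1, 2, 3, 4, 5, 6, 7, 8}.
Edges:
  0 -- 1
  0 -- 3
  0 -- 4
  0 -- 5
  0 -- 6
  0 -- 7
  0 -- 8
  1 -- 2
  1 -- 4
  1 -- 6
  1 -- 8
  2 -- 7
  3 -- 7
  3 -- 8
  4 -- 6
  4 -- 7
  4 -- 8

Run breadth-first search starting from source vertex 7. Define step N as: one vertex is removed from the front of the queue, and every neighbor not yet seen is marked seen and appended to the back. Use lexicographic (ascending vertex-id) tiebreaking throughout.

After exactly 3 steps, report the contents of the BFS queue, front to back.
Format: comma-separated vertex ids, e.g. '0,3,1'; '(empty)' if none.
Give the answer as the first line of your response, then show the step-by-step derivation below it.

3,4,1,5,6,8

step 1: dequeue 7; queue=[0,2,3,4]; order=7
step 2: dequeue 0; queue=[2,3,4,1,5,6,8]; order=7,0
step 3: dequeue 2; queue=[3,4,1,5,6,8]; order=7,0,2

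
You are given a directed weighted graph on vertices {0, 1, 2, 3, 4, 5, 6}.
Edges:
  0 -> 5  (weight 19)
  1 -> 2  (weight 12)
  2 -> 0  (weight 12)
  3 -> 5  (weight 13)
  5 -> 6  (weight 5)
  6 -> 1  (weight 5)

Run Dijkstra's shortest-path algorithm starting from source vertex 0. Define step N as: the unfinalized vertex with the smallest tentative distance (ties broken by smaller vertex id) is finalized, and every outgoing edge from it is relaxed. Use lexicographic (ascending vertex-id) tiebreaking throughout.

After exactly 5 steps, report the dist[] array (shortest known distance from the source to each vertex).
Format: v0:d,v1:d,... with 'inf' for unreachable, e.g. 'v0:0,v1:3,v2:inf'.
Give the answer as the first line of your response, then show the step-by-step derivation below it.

v0:0,v1:29,v2:41,v3:inf,v4:inf,v5:19,v6:24

step 1: dist = v0:0,v1:inf,v2:inf,v3:inf,v4:inf,v5:19,v6:inf
step 2: dist = v0:0,v1:inf,v2:inf,v3:inf,v4:inf,v5:19,v6:24
step 3: dist = v0:0,v1:29,v2:inf,v3:inf,v4:inf,v5:19,v6:24
step 4: dist = v0:0,v1:29,v2:41,v3:inf,v4:inf,v5:19,v6:24
step 5: dist = v0:0,v1:29,v2:41,v3:inf,v4:inf,v5:19,v6:24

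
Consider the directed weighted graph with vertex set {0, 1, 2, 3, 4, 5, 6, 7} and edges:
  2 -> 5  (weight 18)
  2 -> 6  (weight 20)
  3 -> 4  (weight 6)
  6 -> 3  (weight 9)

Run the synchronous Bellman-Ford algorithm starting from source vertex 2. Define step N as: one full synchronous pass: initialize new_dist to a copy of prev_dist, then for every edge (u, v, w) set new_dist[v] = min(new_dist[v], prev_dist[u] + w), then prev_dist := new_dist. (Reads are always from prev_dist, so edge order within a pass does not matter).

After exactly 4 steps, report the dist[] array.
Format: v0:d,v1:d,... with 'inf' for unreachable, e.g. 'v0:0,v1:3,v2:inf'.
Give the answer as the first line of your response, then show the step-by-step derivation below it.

v0:inf,v1:inf,v2:0,v3:29,v4:35,v5:18,v6:20,v7:inf

step 1: dist = v0:inf,v1:inf,v2:0,v3:inf,v4:inf,v5:18,v6:20,v7:inf
step 2: dist = v0:inf,v1:inf,v2:0,v3:29,v4:inf,v5:18,v6:20,v7:inf
step 3: dist = v0:inf,v1:inf,v2:0,v3:29,v4:35,v5:18,v6:20,v7:inf
step 4: dist = v0:inf,v1:inf,v2:0,v3:29,v4:35,v5:18,v6:20,v7:inf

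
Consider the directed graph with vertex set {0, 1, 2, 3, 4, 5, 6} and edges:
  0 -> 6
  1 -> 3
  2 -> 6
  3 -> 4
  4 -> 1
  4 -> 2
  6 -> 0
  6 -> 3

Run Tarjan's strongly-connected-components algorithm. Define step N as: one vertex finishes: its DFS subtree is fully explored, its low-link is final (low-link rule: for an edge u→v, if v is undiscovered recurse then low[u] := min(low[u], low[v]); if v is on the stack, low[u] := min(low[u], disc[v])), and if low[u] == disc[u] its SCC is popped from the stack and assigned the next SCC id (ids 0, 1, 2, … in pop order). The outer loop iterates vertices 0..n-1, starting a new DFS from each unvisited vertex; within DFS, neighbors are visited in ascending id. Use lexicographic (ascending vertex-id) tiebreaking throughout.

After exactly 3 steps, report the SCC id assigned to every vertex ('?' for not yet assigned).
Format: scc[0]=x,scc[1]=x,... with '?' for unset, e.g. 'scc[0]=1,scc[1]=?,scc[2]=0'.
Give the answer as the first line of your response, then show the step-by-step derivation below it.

scc[0]=?,scc[1]=?,scc[2]=?,scc[3]=?,scc[4]=?,scc[5]=?,scc[6]=?

step 1: low=(low[0]=0,low[1]=2,low[2]=?,low[3]=2,low[4]=3,low[5]=?,low[6]=0); scc=(scc[0]=?,scc[1]=?,scc[2]=?,scc[3]=?,scc[4]=?,scc[5]=?,scc[6]=?)
step 2: low=(low[0]=0,low[1]=2,low[2]=1,low[3]=2,low[4]=2,low[5]=?,low[6]=0); scc=(scc[0]=?,scc[1]=?,scc[2]=?,scc[3]=?,scc[4]=?,scc[5]=?,scc[6]=?)
step 3: low=(low[0]=0,low[1]=2,low[2]=1,low[3]=2,low[4]=1,low[5]=?,low[6]=0); scc=(scc[0]=?,scc[1]=?,scc[2]=?,scc[3]=?,scc[4]=?,scc[5]=?,scc[6]=?)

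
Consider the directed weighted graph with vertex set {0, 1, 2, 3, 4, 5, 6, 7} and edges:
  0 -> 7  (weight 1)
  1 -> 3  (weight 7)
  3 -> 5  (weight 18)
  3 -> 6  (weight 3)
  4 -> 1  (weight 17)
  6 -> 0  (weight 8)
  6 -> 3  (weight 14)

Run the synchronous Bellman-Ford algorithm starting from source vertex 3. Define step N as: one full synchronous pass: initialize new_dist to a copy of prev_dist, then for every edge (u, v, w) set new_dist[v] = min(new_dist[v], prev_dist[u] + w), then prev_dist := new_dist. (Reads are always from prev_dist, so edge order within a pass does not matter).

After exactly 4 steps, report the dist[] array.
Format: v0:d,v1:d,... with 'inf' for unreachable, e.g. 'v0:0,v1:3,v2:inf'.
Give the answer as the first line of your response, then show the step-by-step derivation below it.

v0:11,v1:inf,v2:inf,v3:0,v4:inf,v5:18,v6:3,v7:12

step 1: dist = v0:inf,v1:inf,v2:inf,v3:0,v4:inf,v5:18,v6:3,v7:inf
step 2: dist = v0:11,v1:inf,v2:inf,v3:0,v4:inf,v5:18,v6:3,v7:inf
step 3: dist = v0:11,v1:inf,v2:inf,v3:0,v4:inf,v5:18,v6:3,v7:12
step 4: dist = v0:11,v1:inf,v2:inf,v3:0,v4:inf,v5:18,v6:3,v7:12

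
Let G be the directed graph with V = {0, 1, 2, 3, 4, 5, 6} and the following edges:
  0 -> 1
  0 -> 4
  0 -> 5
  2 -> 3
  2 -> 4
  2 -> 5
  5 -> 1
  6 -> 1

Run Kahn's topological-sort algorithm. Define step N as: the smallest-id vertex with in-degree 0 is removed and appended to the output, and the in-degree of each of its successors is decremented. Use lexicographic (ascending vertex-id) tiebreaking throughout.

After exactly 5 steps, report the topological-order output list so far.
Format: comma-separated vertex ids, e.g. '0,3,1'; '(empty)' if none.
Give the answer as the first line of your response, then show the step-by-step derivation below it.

0,2,3,4,5

step 1: output 0; order=[0]; indeg=(0,2,0,1,1,1,0)
step 2: output 2; order=[0,2]; indeg=(0,2,0,0,0,0,0)
step 3: output 3; order=[0,2,3]; indeg=(0,2,0,0,0,0,0)
step 4: output 4; order=[0,2,3,4]; indeg=(0,2,0,0,0,0,0)
step 5: output 5; order=[0,2,3,4,5]; indeg=(0,1,0,0,0,0,0)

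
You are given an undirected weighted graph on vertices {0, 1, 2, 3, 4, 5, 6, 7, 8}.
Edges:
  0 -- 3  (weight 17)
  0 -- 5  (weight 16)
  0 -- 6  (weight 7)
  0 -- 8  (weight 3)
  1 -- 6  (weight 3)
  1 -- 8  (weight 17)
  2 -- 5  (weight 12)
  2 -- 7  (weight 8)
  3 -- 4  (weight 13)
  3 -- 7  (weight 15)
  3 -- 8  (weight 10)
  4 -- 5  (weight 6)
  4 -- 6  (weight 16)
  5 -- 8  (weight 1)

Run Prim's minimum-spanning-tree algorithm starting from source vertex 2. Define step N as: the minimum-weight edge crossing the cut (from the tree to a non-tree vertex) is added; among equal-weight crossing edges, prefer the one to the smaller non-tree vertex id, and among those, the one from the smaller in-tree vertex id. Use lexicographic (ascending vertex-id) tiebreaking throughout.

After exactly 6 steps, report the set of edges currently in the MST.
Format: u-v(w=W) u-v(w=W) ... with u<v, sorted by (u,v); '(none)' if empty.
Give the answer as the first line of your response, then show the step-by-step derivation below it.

0-6(w=7) 0-8(w=3) 2-5(w=12) 2-7(w=8) 4-5(w=6) 5-8(w=1)

step 1: add edge 2-7 (w=8); MST = {2-7(w=8)}
step 2: add edge 2-5 (w=12); MST = {2-5(w=12) 2-7(w=8)}
step 3: add edge 5-8 (w=1); MST = {2-5(w=12) 2-7(w=8) 5-8(w=1)}
step 4: add edge 0-8 (w=3); MST = {0-8(w=3) 2-5(w=12) 2-7(w=8) 5-8(w=1)}
step 5: add edge 4-5 (w=6); MST = {0-8(w=3) 2-5(w=12) 2-7(w=8) 4-5(w=6) 5-8(w=1)}
step 6: add edge 0-6 (w=7); MST = {0-6(w=7) 0-8(w=3) 2-5(w=12) 2-7(w=8) 4-5(w=6) 5-8(w=1)}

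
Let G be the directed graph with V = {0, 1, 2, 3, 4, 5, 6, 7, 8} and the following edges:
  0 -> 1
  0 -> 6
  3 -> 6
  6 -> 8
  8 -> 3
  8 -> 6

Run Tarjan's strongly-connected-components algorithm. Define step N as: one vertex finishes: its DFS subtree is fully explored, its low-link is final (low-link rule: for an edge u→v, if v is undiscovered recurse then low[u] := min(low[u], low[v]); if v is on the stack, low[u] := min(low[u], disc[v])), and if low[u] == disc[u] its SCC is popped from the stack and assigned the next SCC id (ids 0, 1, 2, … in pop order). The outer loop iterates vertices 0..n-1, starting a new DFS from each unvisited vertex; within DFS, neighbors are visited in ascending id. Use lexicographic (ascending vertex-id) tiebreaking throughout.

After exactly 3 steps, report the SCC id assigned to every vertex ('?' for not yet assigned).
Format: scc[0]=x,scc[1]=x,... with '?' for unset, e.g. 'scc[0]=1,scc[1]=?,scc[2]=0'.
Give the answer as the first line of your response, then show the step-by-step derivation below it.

scc[0]=?,scc[1]=0,scc[2]=?,scc[3]=?,scc[4]=?,scc[5]=?,scc[6]=?,scc[7]=?,scc[8]=?

step 1: low=(low[0]=0,low[1]=1,low[2]=?,low[3]=?,low[4]=?,low[5]=?,low[6]=?,low[7]=?,low[8]=?); scc=(scc[0]=?,scc[1]=0,scc[2]=?,scc[3]=?,scc[4]=?,scc[5]=?,scc[6]=?,scc[7]=?,scc[8]=?)
step 2: low=(low[0]=0,low[1]=1,low[2]=?,low[3]=2,low[4]=?,low[5]=?,low[6]=2,low[7]=?,low[8]=3); scc=(scc[0]=?,scc[1]=0,scc[2]=?,scc[3]=?,scc[4]=?,scc[5]=?,scc[6]=?,scc[7]=?,scc[8]=?)
step 3: low=(low[0]=0,low[1]=1,low[2]=?,low[3]=2,low[4]=?,low[5]=?,low[6]=2,low[7]=?,low[8]=2); scc=(scc[0]=?,scc[1]=0,scc[2]=?,scc[3]=?,scc[4]=?,scc[5]=?,scc[6]=?,scc[7]=?,scc[8]=?)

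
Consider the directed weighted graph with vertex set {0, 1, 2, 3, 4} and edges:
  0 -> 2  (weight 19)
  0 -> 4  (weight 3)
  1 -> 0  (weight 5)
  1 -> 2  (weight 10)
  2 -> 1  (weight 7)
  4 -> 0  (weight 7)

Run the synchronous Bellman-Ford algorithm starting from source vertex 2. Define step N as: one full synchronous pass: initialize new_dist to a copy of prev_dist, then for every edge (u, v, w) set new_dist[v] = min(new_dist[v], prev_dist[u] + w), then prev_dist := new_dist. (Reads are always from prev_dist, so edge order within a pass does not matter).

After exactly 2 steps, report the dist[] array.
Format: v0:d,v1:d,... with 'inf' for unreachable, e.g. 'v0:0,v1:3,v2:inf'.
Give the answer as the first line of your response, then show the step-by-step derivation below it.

v0:12,v1:7,v2:0,v3:inf,v4:inf

step 1: dist = v0:inf,v1:7,v2:0,v3:inf,v4:inf
step 2: dist = v0:12,v1:7,v2:0,v3:inf,v4:inf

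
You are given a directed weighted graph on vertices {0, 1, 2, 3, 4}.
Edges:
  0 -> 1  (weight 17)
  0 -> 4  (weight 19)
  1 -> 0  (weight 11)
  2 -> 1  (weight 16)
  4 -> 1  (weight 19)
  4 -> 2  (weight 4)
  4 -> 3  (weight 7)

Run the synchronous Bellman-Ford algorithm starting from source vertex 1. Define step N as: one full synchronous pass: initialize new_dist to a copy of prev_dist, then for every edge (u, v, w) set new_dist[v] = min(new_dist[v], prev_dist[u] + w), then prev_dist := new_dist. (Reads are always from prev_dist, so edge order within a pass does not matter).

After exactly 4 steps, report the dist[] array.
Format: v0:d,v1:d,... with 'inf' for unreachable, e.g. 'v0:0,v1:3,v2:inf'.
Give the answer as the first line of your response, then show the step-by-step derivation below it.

v0:11,v1:0,v2:34,v3:37,v4:30

step 1: dist = v0:11,v1:0,v2:inf,v3:inf,v4:inf
step 2: dist = v0:11,v1:0,v2:inf,v3:inf,v4:30
step 3: dist = v0:11,v1:0,v2:34,v3:37,v4:30
step 4: dist = v0:11,v1:0,v2:34,v3:37,v4:30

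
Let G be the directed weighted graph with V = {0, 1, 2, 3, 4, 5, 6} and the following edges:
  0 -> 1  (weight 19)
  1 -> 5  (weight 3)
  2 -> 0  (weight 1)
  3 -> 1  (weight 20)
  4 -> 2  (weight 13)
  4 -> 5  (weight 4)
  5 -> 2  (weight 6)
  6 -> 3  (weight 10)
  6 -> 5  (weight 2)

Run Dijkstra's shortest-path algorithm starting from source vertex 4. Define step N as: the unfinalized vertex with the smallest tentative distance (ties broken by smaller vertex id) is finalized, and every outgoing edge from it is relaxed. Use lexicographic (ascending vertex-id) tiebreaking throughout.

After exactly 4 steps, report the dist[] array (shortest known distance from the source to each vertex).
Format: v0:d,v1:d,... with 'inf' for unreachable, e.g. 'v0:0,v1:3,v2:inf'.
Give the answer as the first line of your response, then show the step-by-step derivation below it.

v0:11,v1:30,v2:10,v3:inf,v4:0,v5:4,v6:inf

step 1: dist = v0:inf,v1:inf,v2:13,v3:inf,v4:0,v5:4,v6:inf
step 2: dist = v0:inf,v1:inf,v2:10,v3:inf,v4:0,v5:4,v6:inf
step 3: dist = v0:11,v1:inf,v2:10,v3:inf,v4:0,v5:4,v6:inf
step 4: dist = v0:11,v1:30,v2:10,v3:inf,v4:0,v5:4,v6:inf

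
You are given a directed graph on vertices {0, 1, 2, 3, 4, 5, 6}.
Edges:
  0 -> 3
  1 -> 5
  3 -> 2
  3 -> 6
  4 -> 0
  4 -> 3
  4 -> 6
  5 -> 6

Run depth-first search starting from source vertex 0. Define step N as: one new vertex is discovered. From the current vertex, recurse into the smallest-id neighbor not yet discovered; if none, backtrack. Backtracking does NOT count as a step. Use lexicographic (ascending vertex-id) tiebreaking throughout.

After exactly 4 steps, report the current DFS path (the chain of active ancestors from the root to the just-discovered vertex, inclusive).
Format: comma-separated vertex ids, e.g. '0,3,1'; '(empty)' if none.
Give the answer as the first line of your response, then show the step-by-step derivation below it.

0,3,6

step 1: discover 0; path=0; order=0
step 2: discover 3; path=0>3; order=0,3
step 3: discover 2; path=0>3>2; order=0,3,2
step 4: discover 6; path=0>3>6; order=0,3,2,6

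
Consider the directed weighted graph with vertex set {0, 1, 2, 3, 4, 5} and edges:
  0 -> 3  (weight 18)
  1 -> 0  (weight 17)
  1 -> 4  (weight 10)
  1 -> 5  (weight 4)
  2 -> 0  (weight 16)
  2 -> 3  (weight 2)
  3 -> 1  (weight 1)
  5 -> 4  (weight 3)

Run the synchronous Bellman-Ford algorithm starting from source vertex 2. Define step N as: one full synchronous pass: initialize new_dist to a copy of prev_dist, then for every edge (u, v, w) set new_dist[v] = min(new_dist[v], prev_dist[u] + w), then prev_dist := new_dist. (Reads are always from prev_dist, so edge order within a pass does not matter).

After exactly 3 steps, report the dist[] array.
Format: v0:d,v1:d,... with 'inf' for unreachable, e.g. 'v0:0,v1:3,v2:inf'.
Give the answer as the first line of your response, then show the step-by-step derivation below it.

v0:16,v1:3,v2:0,v3:2,v4:13,v5:7

step 1: dist = v0:16,v1:inf,v2:0,v3:2,v4:inf,v5:inf
step 2: dist = v0:16,v1:3,v2:0,v3:2,v4:inf,v5:inf
step 3: dist = v0:16,v1:3,v2:0,v3:2,v4:13,v5:7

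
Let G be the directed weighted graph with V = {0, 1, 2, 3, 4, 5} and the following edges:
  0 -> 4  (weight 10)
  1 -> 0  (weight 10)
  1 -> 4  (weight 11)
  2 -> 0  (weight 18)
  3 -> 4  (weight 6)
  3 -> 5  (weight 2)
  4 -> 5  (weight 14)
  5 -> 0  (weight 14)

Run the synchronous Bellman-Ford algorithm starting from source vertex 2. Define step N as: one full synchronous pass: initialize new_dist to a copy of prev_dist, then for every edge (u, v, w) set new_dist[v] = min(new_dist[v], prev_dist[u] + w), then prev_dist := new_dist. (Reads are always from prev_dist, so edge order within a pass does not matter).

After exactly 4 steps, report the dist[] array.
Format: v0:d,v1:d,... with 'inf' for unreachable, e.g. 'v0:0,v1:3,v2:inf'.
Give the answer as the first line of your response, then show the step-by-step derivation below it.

v0:18,v1:inf,v2:0,v3:inf,v4:28,v5:42

step 1: dist = v0:18,v1:inf,v2:0,v3:inf,v4:inf,v5:inf
step 2: dist = v0:18,v1:inf,v2:0,v3:inf,v4:28,v5:inf
step 3: dist = v0:18,v1:inf,v2:0,v3:inf,v4:28,v5:42
step 4: dist = v0:18,v1:inf,v2:0,v3:inf,v4:28,v5:42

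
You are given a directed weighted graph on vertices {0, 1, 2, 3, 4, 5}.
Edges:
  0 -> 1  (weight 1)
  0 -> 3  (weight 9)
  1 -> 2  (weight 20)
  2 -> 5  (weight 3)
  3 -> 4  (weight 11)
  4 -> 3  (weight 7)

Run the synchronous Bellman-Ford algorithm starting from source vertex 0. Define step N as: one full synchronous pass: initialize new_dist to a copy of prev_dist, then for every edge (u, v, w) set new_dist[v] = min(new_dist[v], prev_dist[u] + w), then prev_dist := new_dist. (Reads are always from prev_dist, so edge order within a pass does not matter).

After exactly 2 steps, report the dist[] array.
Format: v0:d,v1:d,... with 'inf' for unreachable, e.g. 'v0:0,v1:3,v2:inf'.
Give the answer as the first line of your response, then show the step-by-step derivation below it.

v0:0,v1:1,v2:21,v3:9,v4:20,v5:inf

step 1: dist = v0:0,v1:1,v2:inf,v3:9,v4:inf,v5:inf
step 2: dist = v0:0,v1:1,v2:21,v3:9,v4:20,v5:inf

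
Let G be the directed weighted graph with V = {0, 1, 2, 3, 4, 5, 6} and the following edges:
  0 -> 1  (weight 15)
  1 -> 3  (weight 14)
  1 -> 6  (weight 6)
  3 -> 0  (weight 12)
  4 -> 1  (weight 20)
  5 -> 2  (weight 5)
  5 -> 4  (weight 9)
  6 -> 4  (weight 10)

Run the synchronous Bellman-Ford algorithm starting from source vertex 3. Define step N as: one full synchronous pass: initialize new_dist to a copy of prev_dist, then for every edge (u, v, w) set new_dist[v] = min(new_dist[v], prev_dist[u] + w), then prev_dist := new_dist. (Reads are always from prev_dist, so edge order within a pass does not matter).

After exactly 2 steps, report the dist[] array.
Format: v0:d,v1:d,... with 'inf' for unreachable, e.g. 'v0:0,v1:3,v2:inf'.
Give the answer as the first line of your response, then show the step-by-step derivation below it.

v0:12,v1:27,v2:inf,v3:0,v4:inf,v5:inf,v6:inf

step 1: dist = v0:12,v1:inf,v2:inf,v3:0,v4:inf,v5:inf,v6:inf
step 2: dist = v0:12,v1:27,v2:inf,v3:0,v4:inf,v5:inf,v6:inf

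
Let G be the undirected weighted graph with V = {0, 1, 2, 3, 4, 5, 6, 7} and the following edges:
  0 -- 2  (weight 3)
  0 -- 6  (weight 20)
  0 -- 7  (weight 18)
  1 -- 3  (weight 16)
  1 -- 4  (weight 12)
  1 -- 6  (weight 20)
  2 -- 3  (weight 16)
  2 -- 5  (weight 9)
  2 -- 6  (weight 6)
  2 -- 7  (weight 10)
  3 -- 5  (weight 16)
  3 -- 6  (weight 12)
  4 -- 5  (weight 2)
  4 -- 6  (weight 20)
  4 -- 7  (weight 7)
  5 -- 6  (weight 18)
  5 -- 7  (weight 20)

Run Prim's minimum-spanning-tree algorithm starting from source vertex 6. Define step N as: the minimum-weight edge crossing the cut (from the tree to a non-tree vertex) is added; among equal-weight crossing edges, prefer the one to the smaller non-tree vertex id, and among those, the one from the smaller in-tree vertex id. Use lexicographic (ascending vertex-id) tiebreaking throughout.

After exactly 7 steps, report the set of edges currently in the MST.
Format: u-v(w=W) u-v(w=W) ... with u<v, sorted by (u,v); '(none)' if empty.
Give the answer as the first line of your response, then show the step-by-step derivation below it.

0-2(w=3) 1-4(w=12) 2-5(w=9) 2-6(w=6) 3-6(w=12) 4-5(w=2) 4-7(w=7)

step 1: add edge 2-6 (w=6); MST = {2-6(w=6)}
step 2: add edge 0-2 (w=3); MST = {0-2(w=3) 2-6(w=6)}
step 3: add edge 2-5 (w=9); MST = {0-2(w=3) 2-5(w=9) 2-6(w=6)}
step 4: add edge 4-5 (w=2); MST = {0-2(w=3) 2-5(w=9) 2-6(w=6) 4-5(w=2)}
step 5: add edge 4-7 (w=7); MST = {0-2(w=3) 2-5(w=9) 2-6(w=6) 4-5(w=2) 4-7(w=7)}
step 6: add edge 1-4 (w=12); MST = {0-2(w=3) 1-4(w=12) 2-5(w=9) 2-6(w=6) 4-5(w=2) 4-7(w=7)}
step 7: add edge 3-6 (w=12); MST = {0-2(w=3) 1-4(w=12) 2-5(w=9) 2-6(w=6) 3-6(w=12) 4-5(w=2) 4-7(w=7)}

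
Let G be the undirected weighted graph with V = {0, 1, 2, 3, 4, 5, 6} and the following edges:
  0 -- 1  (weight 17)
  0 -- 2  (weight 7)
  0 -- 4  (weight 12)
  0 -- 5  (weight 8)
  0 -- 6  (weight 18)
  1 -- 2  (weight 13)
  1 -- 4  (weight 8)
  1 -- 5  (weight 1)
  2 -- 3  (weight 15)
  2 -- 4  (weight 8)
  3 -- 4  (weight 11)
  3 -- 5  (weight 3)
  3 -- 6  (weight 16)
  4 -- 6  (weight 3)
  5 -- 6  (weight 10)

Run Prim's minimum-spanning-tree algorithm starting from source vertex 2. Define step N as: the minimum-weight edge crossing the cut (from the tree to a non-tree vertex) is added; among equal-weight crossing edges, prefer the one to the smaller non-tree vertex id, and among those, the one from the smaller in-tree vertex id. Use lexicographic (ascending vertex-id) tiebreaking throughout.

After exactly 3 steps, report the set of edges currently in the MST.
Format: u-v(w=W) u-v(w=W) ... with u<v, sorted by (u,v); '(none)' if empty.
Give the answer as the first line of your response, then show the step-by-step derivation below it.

0-2(w=7) 2-4(w=8) 4-6(w=3)

step 1: add edge 0-2 (w=7); MST = {0-2(w=7)}
step 2: add edge 2-4 (w=8); MST = {0-2(w=7) 2-4(w=8)}
step 3: add edge 4-6 (w=3); MST = {0-2(w=7) 2-4(w=8) 4-6(w=3)}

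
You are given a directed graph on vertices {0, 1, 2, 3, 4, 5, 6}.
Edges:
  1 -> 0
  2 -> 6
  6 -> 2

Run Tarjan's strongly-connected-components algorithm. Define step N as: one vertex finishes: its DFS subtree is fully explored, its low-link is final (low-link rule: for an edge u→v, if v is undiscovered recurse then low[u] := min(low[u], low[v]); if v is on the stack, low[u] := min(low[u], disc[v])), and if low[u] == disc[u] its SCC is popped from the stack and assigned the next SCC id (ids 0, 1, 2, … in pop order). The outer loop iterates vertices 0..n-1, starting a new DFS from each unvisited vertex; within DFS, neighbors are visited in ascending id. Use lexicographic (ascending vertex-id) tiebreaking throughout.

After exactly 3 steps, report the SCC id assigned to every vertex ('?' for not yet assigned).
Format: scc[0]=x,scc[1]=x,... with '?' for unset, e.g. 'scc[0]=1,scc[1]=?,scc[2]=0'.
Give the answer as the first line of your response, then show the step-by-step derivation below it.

scc[0]=0,scc[1]=1,scc[2]=?,scc[3]=?,scc[4]=?,scc[5]=?,scc[6]=?

step 1: low=(low[0]=0,low[1]=?,low[2]=?,low[3]=?,low[4]=?,low[5]=?,low[6]=?); scc=(scc[0]=0,scc[1]=?,scc[2]=?,scc[3]=?,scc[4]=?,scc[5]=?,scc[6]=?)
step 2: low=(low[0]=0,low[1]=1,low[2]=?,low[3]=?,low[4]=?,low[5]=?,low[6]=?); scc=(scc[0]=0,scc[1]=1,scc[2]=?,scc[3]=?,scc[4]=?,scc[5]=?,scc[6]=?)
step 3: low=(low[0]=0,low[1]=1,low[2]=2,low[3]=?,low[4]=?,low[5]=?,low[6]=2); scc=(scc[0]=0,scc[1]=1,scc[2]=?,scc[3]=?,scc[4]=?,scc[5]=?,scc[6]=?)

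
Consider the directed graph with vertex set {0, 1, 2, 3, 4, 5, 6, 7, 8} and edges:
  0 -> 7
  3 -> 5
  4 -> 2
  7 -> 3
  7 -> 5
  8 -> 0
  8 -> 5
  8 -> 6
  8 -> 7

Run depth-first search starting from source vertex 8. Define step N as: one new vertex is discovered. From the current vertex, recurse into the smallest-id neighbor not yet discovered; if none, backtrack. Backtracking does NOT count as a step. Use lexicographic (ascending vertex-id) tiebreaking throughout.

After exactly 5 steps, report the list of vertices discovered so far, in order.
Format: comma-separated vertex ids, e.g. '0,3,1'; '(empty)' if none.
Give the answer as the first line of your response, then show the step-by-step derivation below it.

8,0,7,3,5

step 1: discover 8; path=8; order=8
step 2: discover 0; path=8>0; order=8,0
step 3: discover 7; path=8>0>7; order=8,0,7
step 4: discover 3; path=8>0>7>3; order=8,0,7,3
step 5: discover 5; path=8>0>7>3>5; order=8,0,7,3,5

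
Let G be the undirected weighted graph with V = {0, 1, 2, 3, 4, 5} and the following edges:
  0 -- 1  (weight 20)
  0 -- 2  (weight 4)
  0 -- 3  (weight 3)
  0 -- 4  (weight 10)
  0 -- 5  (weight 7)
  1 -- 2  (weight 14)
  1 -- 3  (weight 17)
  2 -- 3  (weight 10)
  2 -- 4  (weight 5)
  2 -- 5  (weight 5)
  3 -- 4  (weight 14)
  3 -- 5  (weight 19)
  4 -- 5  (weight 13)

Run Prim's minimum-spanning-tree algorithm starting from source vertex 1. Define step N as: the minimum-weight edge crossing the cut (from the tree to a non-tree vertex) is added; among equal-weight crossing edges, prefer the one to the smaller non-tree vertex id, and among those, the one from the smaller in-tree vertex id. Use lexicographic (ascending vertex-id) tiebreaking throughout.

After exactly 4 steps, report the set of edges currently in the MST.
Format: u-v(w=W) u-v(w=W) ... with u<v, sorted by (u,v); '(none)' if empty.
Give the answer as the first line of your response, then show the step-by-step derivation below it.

0-2(w=4) 0-3(w=3) 1-2(w=14) 2-4(w=5)

step 1: add edge 1-2 (w=14); MST = {1-2(w=14)}
step 2: add edge 0-2 (w=4); MST = {0-2(w=4) 1-2(w=14)}
step 3: add edge 0-3 (w=3); MST = {0-2(w=4) 0-3(w=3) 1-2(w=14)}
step 4: add edge 2-4 (w=5); MST = {0-2(w=4) 0-3(w=3) 1-2(w=14) 2-4(w=5)}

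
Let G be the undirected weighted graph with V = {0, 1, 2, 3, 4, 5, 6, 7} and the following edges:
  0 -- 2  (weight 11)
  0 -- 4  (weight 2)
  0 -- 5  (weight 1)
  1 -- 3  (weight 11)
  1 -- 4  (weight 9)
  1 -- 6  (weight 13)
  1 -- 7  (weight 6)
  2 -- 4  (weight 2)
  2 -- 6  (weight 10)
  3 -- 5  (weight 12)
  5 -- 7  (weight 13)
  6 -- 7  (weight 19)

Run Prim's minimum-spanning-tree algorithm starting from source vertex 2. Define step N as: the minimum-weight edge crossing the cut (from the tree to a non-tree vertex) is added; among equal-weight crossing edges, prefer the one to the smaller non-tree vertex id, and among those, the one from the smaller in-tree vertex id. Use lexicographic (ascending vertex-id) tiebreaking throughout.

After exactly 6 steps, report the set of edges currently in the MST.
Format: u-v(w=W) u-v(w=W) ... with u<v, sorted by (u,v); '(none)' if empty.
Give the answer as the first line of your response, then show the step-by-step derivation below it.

0-4(w=2) 0-5(w=1) 1-4(w=9) 1-7(w=6) 2-4(w=2) 2-6(w=10)

step 1: add edge 2-4 (w=2); MST = {2-4(w=2)}
step 2: add edge 0-4 (w=2); MST = {0-4(w=2) 2-4(w=2)}
step 3: add edge 0-5 (w=1); MST = {0-4(w=2) 0-5(w=1) 2-4(w=2)}
step 4: add edge 1-4 (w=9); MST = {0-4(w=2) 0-5(w=1) 1-4(w=9) 2-4(w=2)}
step 5: add edge 1-7 (w=6); MST = {0-4(w=2) 0-5(w=1) 1-4(w=9) 1-7(w=6) 2-4(w=2)}
step 6: add edge 2-6 (w=10); MST = {0-4(w=2) 0-5(w=1) 1-4(w=9) 1-7(w=6) 2-4(w=2) 2-6(w=10)}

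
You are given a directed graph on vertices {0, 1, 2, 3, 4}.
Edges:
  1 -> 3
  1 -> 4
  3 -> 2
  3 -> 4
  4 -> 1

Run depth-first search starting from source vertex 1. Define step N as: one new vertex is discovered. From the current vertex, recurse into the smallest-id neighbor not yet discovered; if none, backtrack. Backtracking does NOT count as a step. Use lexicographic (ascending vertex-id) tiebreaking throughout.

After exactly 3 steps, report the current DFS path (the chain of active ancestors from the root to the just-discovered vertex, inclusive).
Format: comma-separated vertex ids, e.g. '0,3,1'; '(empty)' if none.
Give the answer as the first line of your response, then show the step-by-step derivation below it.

1,3,2

step 1: discover 1; path=1; order=1
step 2: discover 3; path=1>3; order=1,3
step 3: discover 2; path=1>3>2; order=1,3,2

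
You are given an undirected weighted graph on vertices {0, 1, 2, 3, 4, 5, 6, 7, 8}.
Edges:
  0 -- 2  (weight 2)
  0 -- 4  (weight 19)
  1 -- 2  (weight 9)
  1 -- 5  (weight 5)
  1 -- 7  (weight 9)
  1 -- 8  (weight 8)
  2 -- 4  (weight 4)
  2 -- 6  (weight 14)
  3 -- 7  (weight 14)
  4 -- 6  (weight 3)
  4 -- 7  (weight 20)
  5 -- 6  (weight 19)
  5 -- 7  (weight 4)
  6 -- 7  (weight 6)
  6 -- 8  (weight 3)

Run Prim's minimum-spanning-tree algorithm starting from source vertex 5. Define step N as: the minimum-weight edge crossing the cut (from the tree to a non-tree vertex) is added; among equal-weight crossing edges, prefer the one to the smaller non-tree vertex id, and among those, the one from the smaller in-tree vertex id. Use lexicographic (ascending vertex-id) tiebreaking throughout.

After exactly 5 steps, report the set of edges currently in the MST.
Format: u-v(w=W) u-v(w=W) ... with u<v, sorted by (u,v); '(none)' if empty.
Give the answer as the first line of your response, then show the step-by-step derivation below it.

1-5(w=5) 4-6(w=3) 5-7(w=4) 6-7(w=6) 6-8(w=3)

step 1: add edge 5-7 (w=4); MST = {5-7(w=4)}
step 2: add edge 1-5 (w=5); MST = {1-5(w=5) 5-7(w=4)}
step 3: add edge 6-7 (w=6); MST = {1-5(w=5) 5-7(w=4) 6-7(w=6)}
step 4: add edge 4-6 (w=3); MST = {1-5(w=5) 4-6(w=3) 5-7(w=4) 6-7(w=6)}
step 5: add edge 6-8 (w=3); MST = {1-5(w=5) 4-6(w=3) 5-7(w=4) 6-7(w=6) 6-8(w=3)}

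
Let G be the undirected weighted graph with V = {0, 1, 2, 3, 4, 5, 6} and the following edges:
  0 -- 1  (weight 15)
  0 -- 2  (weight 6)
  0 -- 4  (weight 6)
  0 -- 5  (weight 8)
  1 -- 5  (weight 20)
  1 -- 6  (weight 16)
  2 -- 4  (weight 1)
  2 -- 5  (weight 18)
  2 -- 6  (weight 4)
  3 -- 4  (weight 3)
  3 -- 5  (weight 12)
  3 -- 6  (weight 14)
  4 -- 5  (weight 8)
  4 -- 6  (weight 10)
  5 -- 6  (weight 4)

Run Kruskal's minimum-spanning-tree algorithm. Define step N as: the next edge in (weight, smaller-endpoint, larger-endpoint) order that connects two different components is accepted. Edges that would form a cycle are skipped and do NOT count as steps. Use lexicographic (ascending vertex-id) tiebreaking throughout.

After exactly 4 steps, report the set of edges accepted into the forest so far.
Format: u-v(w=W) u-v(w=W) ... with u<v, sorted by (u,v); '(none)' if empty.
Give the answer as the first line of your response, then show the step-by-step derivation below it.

2-4(w=1) 2-6(w=4) 3-4(w=3) 5-6(w=4)

step 1: add edge 2-4 (w=1); MST = {2-4(w=1)}
step 2: add edge 3-4 (w=3); MST = {2-4(w=1) 3-4(w=3)}
step 3: add edge 2-6 (w=4); MST = {2-4(w=1) 2-6(w=4) 3-4(w=3)}
step 4: add edge 5-6 (w=4); MST = {2-4(w=1) 2-6(w=4) 3-4(w=3) 5-6(w=4)}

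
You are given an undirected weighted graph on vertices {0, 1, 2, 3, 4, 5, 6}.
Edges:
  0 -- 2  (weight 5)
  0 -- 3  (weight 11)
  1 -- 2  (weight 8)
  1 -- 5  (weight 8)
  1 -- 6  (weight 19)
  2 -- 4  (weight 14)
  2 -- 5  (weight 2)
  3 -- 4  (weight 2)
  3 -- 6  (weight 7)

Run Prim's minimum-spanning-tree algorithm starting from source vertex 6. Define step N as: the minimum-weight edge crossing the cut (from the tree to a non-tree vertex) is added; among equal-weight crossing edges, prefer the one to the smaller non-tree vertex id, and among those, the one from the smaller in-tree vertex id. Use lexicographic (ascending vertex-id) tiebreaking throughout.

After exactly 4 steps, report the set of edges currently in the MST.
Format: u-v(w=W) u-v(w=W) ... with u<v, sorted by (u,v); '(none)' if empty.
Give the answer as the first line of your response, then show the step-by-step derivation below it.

0-2(w=5) 0-3(w=11) 3-4(w=2) 3-6(w=7)

step 1: add edge 3-6 (w=7); MST = {3-6(w=7)}
step 2: add edge 3-4 (w=2); MST = {3-4(w=2) 3-6(w=7)}
step 3: add edge 0-3 (w=11); MST = {0-3(w=11) 3-4(w=2) 3-6(w=7)}
step 4: add edge 0-2 (w=5); MST = {0-2(w=5) 0-3(w=11) 3-4(w=2) 3-6(w=7)}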